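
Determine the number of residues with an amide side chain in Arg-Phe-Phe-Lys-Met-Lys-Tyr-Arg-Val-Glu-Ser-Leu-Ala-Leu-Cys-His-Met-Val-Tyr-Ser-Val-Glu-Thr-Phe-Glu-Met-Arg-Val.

Only N (asparagine) and Q (glutamine) carry a side-chain carboxamide.
None of the 28 residues belong to this group.

0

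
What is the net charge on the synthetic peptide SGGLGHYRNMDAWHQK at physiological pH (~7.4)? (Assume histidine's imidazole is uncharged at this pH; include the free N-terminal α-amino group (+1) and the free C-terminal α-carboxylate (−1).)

+1

Near pH 7.4, K and R contribute +1 each, D and E contribute −1 each, and every other side chain (His included, as stated) is uncharged.
Positive (K, R): R8, K16 → +2.
Negative (D, E): D11 → −1.
The N-terminus (+1) and C-terminus (−1) cancel.
Net charge = (+2) + (−1) = +1.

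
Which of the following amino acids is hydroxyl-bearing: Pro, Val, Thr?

S, T, and Y are the three residues with a side-chain hydroxyl.
Of the listed options, only Thr belongs to this group.

Thr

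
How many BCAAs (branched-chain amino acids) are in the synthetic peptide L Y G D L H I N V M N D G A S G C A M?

Valine (V), leucine (L), and isoleucine (I) are the branched-chain amino acids.
Matching residues: L1, L5, I7, V9.

4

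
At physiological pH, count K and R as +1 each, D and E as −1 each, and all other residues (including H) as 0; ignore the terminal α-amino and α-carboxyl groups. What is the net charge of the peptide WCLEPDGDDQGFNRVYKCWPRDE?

-3

Positive (K, R): R14, K17, R21 → +3.
Negative (D, E): E4, D6, D8, D9, D22, E23 → −6.
Net charge = (+3) + (−6) = −3.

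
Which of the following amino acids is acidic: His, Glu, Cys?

Glu

The acidic residues are Asp (D) and Glu (E), whose side chains end in a carboxylate group.
Of the listed options, only Glu belongs to this group.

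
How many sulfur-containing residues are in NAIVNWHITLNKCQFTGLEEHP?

The sulfur-bearing residues are cysteine (–SH) and methionine (–S–CH₃).
Matching residues: C13.

1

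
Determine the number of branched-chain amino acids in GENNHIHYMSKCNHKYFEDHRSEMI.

The BCAAs are Val, Leu, and Ile — aliphatic side chains with a branch point.
Matching residues: I6, I25.

2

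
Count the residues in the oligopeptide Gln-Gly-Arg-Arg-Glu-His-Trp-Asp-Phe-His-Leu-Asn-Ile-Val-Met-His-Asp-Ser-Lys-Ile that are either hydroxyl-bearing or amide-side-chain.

Hydroxyl-bearing: S, T, Y. Amide-side-chain: N, Q.
Hydroxyl-bearing residues here: Ser18 (1).
Amide-side-chain residues here: Gln1, Asn12 (2).
The two groups share no amino acid, so total = 1 + 2 = 3.

3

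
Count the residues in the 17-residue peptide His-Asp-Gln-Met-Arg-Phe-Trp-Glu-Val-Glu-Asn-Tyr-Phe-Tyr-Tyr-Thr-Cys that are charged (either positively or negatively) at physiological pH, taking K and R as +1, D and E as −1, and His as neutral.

4

Charged side chains at pH ~7.4: K, R (positive); D, E (negative).
Matching residues: Asp2, Arg5, Glu8, Glu10.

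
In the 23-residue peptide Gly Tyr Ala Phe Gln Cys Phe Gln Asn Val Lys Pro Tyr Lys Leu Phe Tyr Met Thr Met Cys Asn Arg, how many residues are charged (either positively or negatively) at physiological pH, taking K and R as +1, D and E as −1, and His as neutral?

Charged side chains at pH ~7.4: K, R (positive); D, E (negative).
Matching residues: Lys11, Lys14, Arg23.

3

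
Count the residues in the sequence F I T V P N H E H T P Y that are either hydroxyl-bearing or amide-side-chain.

4

Hydroxyl-bearing: S, T, Y. Amide-side-chain: N, Q.
Hydroxyl-bearing residues here: T3, T10, Y12 (3).
Amide-side-chain residues here: N6 (1).
The two groups share no amino acid, so total = 3 + 1 = 4.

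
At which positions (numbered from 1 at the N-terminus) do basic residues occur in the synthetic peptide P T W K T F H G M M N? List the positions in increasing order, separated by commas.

4, 7

The basic amino acids are Lys (K), Arg (R), and His (H).
Matching residues: K4, H7.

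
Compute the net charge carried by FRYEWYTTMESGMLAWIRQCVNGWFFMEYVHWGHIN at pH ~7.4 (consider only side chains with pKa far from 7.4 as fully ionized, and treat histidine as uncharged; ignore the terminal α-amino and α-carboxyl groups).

-1

The side chains ionized at physiological pH are Lys/Arg (+1) and Asp/Glu (−1); with His treated as neutral, nothing else contributes.
Positive (K, R): R2, R18 → +2.
Negative (D, E): E4, E10, E28 → −3.
Net charge = (+2) + (−3) = −1.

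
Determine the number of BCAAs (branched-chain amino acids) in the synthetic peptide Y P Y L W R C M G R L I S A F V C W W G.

4

The BCAAs are Val, Leu, and Ile — aliphatic side chains with a branch point.
Matching residues: L4, L11, I12, V16.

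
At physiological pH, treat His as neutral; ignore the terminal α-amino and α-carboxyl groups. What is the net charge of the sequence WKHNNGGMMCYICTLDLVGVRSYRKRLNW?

Near pH 7.4, K and R contribute +1 each, D and E contribute −1 each, and every other side chain (His included, as stated) is uncharged.
Positive (K, R): K2, R21, R24, K25, R26 → +5.
Negative (D, E): D16 → −1.
Net charge = (+5) + (−1) = +4.

+4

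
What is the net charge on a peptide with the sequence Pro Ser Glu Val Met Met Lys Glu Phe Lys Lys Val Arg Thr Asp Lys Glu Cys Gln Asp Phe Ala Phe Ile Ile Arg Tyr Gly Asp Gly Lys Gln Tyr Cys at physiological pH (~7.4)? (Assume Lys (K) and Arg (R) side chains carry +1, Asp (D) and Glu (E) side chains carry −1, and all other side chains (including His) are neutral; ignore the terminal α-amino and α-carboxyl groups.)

+1

Positive (K, R): Lys7, Lys10, Lys11, Arg13, Lys16, Arg26, Lys31 → +7.
Negative (D, E): Glu3, Glu8, Asp15, Glu17, Asp20, Asp29 → −6.
Net charge = (+7) + (−6) = +1.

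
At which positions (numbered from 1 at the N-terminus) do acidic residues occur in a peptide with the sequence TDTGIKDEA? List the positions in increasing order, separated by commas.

2, 7, 8

The acidic residues are Asp (D) and Glu (E), whose side chains end in a carboxylate group.
Matching residues: D2, D7, E8.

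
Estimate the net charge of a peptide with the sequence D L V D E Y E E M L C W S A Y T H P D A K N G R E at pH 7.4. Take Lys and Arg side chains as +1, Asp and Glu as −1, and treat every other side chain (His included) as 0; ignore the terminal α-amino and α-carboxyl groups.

Positive (K, R): K21, R24 → +2.
Negative (D, E): D1, D4, E5, E7, E8, D19, E25 → −7.
Net charge = (+2) + (−7) = −5.

-5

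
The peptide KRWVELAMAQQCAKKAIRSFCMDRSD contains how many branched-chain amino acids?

3

The BCAAs are Val, Leu, and Ile — aliphatic side chains with a branch point.
Matching residues: V4, L6, I17.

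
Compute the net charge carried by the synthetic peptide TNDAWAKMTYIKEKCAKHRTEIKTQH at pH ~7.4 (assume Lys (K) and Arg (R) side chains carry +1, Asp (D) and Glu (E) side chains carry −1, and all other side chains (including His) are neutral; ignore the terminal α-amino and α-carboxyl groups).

Positive (K, R): K7, K12, K14, K17, R19, K23 → +6.
Negative (D, E): D3, E13, E21 → −3.
Net charge = (+6) + (−3) = +3.

+3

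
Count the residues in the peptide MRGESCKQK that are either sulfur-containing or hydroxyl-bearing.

3

Sulfur-containing: C, M. Hydroxyl-bearing: S, T, Y.
Sulfur-containing residues here: M1, C6 (2).
Hydroxyl-bearing residues here: S5 (1).
The two groups share no amino acid, so total = 2 + 1 = 3.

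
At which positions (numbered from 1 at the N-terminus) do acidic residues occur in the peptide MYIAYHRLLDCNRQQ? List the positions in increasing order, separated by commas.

10

Only D (aspartate) and E (glutamate) carry a side-chain carboxylic acid.
Matching residues: D10.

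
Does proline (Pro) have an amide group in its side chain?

Only N (asparagine) and Q (glutamine) carry a side-chain carboxamide.
Proline is not in this group.

No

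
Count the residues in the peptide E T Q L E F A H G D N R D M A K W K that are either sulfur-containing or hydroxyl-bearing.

Sulfur-containing: C, M. Hydroxyl-bearing: S, T, Y.
Sulfur-containing residues here: M14 (1).
Hydroxyl-bearing residues here: T2 (1).
The two groups share no amino acid, so total = 1 + 1 = 2.

2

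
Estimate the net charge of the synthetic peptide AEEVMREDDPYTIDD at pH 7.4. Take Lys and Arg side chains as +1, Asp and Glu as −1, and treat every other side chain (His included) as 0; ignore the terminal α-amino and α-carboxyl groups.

Positive (K, R): R6 → +1.
Negative (D, E): E2, E3, E7, D8, D9, D14, D15 → −7.
Net charge = (+1) + (−7) = −6.

-6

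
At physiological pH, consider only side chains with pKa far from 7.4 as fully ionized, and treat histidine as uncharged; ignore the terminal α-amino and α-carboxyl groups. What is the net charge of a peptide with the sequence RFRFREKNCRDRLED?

+2

The side chains ionized at physiological pH are Lys/Arg (+1) and Asp/Glu (−1); with His treated as neutral, nothing else contributes.
Positive (K, R): R1, R3, R5, K7, R10, R12 → +6.
Negative (D, E): E6, D11, E14, D15 → −4.
Net charge = (+6) + (−4) = +2.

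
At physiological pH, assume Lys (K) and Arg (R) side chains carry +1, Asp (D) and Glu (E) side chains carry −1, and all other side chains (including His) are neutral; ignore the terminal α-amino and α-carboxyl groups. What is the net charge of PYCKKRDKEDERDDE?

-2

Positive (K, R): K4, K5, R6, K8, R12 → +5.
Negative (D, E): D7, E9, D10, E11, D13, D14, E15 → −7.
Net charge = (+5) + (−7) = −2.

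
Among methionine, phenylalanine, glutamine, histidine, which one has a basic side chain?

The basic amino acids are Lys (K), Arg (R), and His (H).
Of the listed options, only histidine belongs to this group.

histidine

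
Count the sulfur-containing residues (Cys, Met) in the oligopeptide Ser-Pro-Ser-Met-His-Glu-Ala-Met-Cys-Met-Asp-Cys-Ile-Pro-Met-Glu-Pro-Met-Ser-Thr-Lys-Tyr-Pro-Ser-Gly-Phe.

7

Matching residues: Met4, Met8, Cys9, Met10, Cys12, Met15, Met18.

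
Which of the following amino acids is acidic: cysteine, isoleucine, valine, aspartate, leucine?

Only D (aspartate) and E (glutamate) carry a side-chain carboxylic acid.
Of the listed options, only aspartate belongs to this group.

aspartate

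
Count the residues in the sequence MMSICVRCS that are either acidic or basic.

1

Acidic: D, E. Basic: H, K, R.
Acidic residues here: none (0).
Basic residues here: R7 (1).
The two groups share no amino acid, so total = 0 + 1 = 1.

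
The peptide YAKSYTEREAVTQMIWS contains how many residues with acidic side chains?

2

Only D (aspartate) and E (glutamate) carry a side-chain carboxylic acid.
Matching residues: E7, E9.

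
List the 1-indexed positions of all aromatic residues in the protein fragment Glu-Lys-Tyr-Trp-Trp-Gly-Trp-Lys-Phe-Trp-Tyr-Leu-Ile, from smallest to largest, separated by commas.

Phenylalanine (F), tryptophan (W), and tyrosine (Y) have aromatic ring side chains.
Matching residues: Tyr3, Trp4, Trp5, Trp7, Phe9, Trp10, Tyr11.

3, 4, 5, 7, 9, 10, 11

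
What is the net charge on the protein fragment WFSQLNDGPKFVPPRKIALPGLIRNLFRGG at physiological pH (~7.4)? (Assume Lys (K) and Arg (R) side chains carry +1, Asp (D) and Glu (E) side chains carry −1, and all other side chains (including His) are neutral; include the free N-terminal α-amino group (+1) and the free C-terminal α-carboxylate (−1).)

+4

Positive (K, R): K10, R15, K16, R24, R28 → +5.
Negative (D, E): D7 → −1.
The N-terminus (+1) and C-terminus (−1) cancel.
Net charge = (+5) + (−1) = +4.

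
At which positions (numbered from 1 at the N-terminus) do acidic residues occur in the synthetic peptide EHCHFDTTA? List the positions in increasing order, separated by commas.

1, 6

The acidic residues are Asp (D) and Glu (E), whose side chains end in a carboxylate group.
Matching residues: E1, D6.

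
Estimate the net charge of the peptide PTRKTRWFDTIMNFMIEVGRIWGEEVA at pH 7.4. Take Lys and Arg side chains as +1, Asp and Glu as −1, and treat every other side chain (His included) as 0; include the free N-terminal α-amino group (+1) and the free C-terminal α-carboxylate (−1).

Positive (K, R): R3, K4, R6, R20 → +4.
Negative (D, E): D9, E17, E24, E25 → −4.
The N-terminus (+1) and C-terminus (−1) cancel.
Net charge = (+4) + (−4) = 0.

0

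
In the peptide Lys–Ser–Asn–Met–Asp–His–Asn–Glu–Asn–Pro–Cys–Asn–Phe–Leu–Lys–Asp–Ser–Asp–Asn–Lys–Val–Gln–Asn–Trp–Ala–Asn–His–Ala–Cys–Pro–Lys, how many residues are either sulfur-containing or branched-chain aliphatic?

Sulfur-containing: C, M. Branched-chain aliphatic: I, L, V.
Sulfur-containing residues here: Met4, Cys11, Cys29 (3).
Branched-chain aliphatic residues here: Leu14, Val21 (2).
The two groups share no amino acid, so total = 3 + 2 = 5.

5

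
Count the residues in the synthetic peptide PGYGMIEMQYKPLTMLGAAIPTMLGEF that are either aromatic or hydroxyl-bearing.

5

Aromatic: F, W, Y. Hydroxyl-bearing: S, T, Y.
Aromatic residues here: Y3, Y10, F27 (3).
Hydroxyl-bearing residues here: Y3, Y10, T14, T22 (4).
Y is in both groups, so the 2 Y residues must not be double-counted.
Total = 3 + 4 − 2 = 5.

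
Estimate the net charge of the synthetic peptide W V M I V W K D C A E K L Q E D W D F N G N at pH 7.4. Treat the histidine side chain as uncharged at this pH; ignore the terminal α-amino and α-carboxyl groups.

-3

At pH ~7.4 the Lys and Arg side chains are protonated (+1), the Asp and Glu side chains are deprotonated (−1), and with His taken as neutral all other side chains carry no charge.
Positive (K, R): K7, K12 → +2.
Negative (D, E): D8, E11, E15, D16, D18 → −5.
Net charge = (+2) + (−5) = −3.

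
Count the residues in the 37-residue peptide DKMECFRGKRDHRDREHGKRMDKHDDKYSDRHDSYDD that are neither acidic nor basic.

Acidic: D, E. Basic: K, R, H. All other residues are neither.
Matching residues: M3, C5, F6, G8, G18, M21, Y28, S29, S34, Y35.

10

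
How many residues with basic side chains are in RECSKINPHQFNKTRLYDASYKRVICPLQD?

7

Lysine (K), arginine (R), and histidine (H) have basic, nitrogen-containing side chains.
Matching residues: R1, K5, H9, K13, R15, K22, R23.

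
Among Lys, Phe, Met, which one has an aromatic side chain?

The aromatic amino acids are Phe (F, benzyl), Trp (W, indole), and Tyr (Y, phenol).
Of the listed options, only Phe belongs to this group.

Phe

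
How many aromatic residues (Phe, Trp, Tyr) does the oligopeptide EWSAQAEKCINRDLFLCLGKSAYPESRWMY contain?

5

Matching residues: W2, F15, Y23, W28, Y30.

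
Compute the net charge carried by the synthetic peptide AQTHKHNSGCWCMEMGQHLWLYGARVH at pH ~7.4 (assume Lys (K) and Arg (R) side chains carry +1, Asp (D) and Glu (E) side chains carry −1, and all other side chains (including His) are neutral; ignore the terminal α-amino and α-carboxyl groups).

Positive (K, R): K5, R25 → +2.
Negative (D, E): E14 → −1.
Net charge = (+2) + (−1) = +1.

+1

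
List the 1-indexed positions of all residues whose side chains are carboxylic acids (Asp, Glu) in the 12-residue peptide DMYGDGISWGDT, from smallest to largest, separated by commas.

1, 5, 11

Matching residues: D1, D5, D11.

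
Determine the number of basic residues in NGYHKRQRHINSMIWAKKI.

The basic amino acids are Lys (K), Arg (R), and His (H).
Matching residues: H4, K5, R6, R8, H9, K17, K18.

7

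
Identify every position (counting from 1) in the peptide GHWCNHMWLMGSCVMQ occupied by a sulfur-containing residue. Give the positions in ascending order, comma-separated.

4, 7, 10, 13, 15

Matching residues: C4, M7, M10, C13, M15.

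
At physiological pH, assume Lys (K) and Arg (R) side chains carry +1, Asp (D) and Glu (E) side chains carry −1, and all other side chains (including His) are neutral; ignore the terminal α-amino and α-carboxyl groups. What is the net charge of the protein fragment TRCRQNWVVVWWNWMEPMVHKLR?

Positive (K, R): R2, R4, K21, R23 → +4.
Negative (D, E): E16 → −1.
Net charge = (+4) + (−1) = +3.

+3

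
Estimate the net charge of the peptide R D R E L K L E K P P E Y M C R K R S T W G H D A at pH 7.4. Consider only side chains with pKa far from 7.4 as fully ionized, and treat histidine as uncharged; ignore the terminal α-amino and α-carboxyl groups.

+2

Near pH 7.4, K and R contribute +1 each, D and E contribute −1 each, and every other side chain (His included, as stated) is uncharged.
Positive (K, R): R1, R3, K6, K9, R16, K17, R18 → +7.
Negative (D, E): D2, E4, E8, E12, D24 → −5.
Net charge = (+7) + (−5) = +2.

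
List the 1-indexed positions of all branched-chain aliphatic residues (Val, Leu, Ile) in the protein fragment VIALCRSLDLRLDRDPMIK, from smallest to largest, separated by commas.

Matching residues: V1, I2, L4, L8, L10, L12, I18.

1, 2, 4, 8, 10, 12, 18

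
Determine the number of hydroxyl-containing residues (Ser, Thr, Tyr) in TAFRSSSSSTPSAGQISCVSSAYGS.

Matching residues: T1, S5, S6, S7, S8, S9, T10, S12, S17, S20, S21, Y23, S25.

13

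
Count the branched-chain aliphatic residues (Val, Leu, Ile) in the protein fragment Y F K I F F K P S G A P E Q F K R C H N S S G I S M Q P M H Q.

Matching residues: I4, I24.

2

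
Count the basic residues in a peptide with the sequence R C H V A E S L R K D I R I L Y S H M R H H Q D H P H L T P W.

11

The basic amino acids are Lys (K), Arg (R), and His (H).
Matching residues: R1, H3, R9, K10, R13, H18, R20, H21, H22, H25, H27.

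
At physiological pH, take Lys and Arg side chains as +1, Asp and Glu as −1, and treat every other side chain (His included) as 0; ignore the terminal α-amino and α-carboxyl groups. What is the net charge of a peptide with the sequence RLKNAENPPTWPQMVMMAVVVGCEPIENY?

-1

Positive (K, R): R1, K3 → +2.
Negative (D, E): E6, E24, E27 → −3.
Net charge = (+2) + (−3) = −1.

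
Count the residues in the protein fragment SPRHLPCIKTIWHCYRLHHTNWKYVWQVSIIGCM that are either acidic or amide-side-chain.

2

Acidic: D, E. Amide-side-chain: N, Q.
Acidic residues here: none (0).
Amide-side-chain residues here: N21, Q27 (2).
The two groups share no amino acid, so total = 0 + 2 = 2.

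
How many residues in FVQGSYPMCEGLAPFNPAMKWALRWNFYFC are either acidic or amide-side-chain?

Acidic: D, E. Amide-side-chain: N, Q.
Acidic residues here: E10 (1).
Amide-side-chain residues here: Q3, N16, N26 (3).
The two groups share no amino acid, so total = 1 + 3 = 4.

4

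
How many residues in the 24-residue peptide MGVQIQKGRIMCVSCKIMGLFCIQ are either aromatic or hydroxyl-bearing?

2

Aromatic: F, W, Y. Hydroxyl-bearing: S, T, Y.
Aromatic residues here: F21 (1).
Hydroxyl-bearing residues here: S14 (1).
(Y belongs to both groups, but none appear in this sequence.) Total = 1 + 1 = 2.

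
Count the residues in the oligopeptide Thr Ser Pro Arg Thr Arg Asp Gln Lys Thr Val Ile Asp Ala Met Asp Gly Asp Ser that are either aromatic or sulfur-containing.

Aromatic: F, W, Y. Sulfur-containing: C, M.
Aromatic residues here: none (0).
Sulfur-containing residues here: Met15 (1).
The two groups share no amino acid, so total = 0 + 1 = 1.

1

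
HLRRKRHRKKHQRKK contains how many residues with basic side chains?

13

The basic amino acids are Lys (K), Arg (R), and His (H).
Matching residues: H1, R3, R4, K5, R6, H7, R8, K9, K10, H11, R13, K14, K15.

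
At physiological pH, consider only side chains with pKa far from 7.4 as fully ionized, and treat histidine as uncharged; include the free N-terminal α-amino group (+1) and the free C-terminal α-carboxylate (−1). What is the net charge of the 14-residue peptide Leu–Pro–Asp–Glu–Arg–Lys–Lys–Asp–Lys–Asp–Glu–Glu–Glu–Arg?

At pH ~7.4 the Lys and Arg side chains are protonated (+1), the Asp and Glu side chains are deprotonated (−1), and with His taken as neutral all other side chains carry no charge.
Positive (K, R): Arg5, Lys6, Lys7, Lys9, Arg14 → +5.
Negative (D, E): Asp3, Glu4, Asp8, Asp10, Glu11, Glu12, Glu13 → −7.
The N-terminus (+1) and C-terminus (−1) cancel.
Net charge = (+5) + (−7) = −2.

-2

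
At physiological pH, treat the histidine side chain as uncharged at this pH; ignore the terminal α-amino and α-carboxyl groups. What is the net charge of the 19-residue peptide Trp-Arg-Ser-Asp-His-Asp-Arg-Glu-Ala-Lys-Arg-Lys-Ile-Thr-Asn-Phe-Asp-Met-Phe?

+1

The side chains ionized at physiological pH are Lys/Arg (+1) and Asp/Glu (−1); with His treated as neutral, nothing else contributes.
Positive (K, R): Arg2, Arg7, Lys10, Arg11, Lys12 → +5.
Negative (D, E): Asp4, Asp6, Glu8, Asp17 → −4.
Net charge = (+5) + (−4) = +1.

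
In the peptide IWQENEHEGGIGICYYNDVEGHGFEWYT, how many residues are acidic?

6

The acidic residues are Asp (D) and Glu (E), whose side chains end in a carboxylate group.
Matching residues: E4, E6, E8, D18, E20, E25.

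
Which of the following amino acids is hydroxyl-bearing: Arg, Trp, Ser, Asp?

S, T, and Y are the three residues with a side-chain hydroxyl.
Of the listed options, only Ser belongs to this group.

Ser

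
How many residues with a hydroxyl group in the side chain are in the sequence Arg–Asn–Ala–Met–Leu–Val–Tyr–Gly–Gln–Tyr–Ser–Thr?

The –OH-bearing residues are Ser, Thr (aliphatic alcohols), and Tyr (phenol).
Matching residues: Tyr7, Tyr10, Ser11, Thr12.

4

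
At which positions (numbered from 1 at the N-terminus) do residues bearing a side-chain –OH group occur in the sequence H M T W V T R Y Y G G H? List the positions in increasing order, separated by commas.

3, 6, 8, 9

S, T, and Y are the three residues with a side-chain hydroxyl.
Matching residues: T3, T6, Y8, Y9.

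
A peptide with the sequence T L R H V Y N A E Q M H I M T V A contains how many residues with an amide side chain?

The amide-side-chain residues are Asn (N) and Gln (Q).
Matching residues: N7, Q10.

2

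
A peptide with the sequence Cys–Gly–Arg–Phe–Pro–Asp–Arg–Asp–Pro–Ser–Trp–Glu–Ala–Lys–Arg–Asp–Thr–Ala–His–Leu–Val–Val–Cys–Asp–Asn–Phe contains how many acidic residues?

5

Aspartate (D) and glutamate (E) have carboxylic-acid side chains and are the acidic amino acids.
Matching residues: Asp6, Asp8, Glu12, Asp16, Asp24.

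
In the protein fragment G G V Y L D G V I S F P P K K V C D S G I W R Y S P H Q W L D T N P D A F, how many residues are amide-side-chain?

2

Only N (asparagine) and Q (glutamine) carry a side-chain carboxamide.
Matching residues: Q28, N33.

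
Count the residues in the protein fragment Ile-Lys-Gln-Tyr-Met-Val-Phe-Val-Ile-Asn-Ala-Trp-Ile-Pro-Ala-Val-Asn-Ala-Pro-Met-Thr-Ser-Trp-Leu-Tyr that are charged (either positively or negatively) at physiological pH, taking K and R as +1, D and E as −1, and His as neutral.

1

Charged side chains at pH ~7.4: K, R (positive); D, E (negative).
Matching residues: Lys2.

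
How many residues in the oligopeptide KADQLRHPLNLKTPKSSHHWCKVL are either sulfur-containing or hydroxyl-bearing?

Sulfur-containing: C, M. Hydroxyl-bearing: S, T, Y.
Sulfur-containing residues here: C21 (1).
Hydroxyl-bearing residues here: T13, S16, S17 (3).
The two groups share no amino acid, so total = 1 + 3 = 4.

4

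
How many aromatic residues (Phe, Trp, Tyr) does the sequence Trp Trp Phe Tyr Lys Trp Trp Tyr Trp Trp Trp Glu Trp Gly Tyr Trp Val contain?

Matching residues: Trp1, Trp2, Phe3, Tyr4, Trp6, Trp7, Tyr8, Trp9, Trp10, Trp11, Trp13, Tyr15, Trp16.

13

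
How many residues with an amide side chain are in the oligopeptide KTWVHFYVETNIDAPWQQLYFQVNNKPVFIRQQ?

8

Only N (asparagine) and Q (glutamine) carry a side-chain carboxamide.
Matching residues: N11, Q17, Q18, Q22, N24, N25, Q32, Q33.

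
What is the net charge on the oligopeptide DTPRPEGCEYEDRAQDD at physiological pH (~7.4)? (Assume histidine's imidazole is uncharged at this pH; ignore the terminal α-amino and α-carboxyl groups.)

-5

Near pH 7.4, K and R contribute +1 each, D and E contribute −1 each, and every other side chain (His included, as stated) is uncharged.
Positive (K, R): R4, R13 → +2.
Negative (D, E): D1, E6, E9, E11, D12, D16, D17 → −7.
Net charge = (+2) + (−7) = −5.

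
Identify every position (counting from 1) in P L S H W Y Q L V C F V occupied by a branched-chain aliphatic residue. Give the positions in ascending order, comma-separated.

Matching residues: L2, L8, V9, V12.

2, 8, 9, 12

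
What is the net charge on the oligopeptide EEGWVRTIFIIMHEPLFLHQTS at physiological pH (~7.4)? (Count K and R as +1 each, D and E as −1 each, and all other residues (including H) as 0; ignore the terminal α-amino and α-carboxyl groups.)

-2

Positive (K, R): R6 → +1.
Negative (D, E): E1, E2, E14 → −3.
Net charge = (+1) + (−3) = −2.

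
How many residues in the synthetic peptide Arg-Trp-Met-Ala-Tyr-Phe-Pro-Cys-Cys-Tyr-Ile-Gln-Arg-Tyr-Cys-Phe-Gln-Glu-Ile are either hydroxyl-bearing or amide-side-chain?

Hydroxyl-bearing: S, T, Y. Amide-side-chain: N, Q.
Hydroxyl-bearing residues here: Tyr5, Tyr10, Tyr14 (3).
Amide-side-chain residues here: Gln12, Gln17 (2).
The two groups share no amino acid, so total = 3 + 2 = 5.

5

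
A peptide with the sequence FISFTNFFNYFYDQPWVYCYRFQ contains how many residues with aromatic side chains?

11

The aromatic amino acids are Phe (F, benzyl), Trp (W, indole), and Tyr (Y, phenol).
Matching residues: F1, F4, F7, F8, Y10, F11, Y12, W16, Y18, Y20, F22.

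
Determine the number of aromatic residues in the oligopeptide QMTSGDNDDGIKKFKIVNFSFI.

The aromatic amino acids are Phe (F, benzyl), Trp (W, indole), and Tyr (Y, phenol).
Matching residues: F14, F19, F21.

3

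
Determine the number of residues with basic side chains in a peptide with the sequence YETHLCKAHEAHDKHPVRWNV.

7

Lysine (K), arginine (R), and histidine (H) have basic, nitrogen-containing side chains.
Matching residues: H4, K7, H9, H12, K14, H15, R18.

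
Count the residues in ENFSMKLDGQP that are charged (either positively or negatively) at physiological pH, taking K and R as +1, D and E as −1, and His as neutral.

Charged side chains at pH ~7.4: K, R (positive); D, E (negative).
Matching residues: E1, K6, D8.

3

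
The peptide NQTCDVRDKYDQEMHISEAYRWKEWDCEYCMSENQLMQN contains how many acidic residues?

Aspartate (D) and glutamate (E) have carboxylic-acid side chains and are the acidic amino acids.
Matching residues: D5, D8, D11, E13, E18, E24, D26, E28, E33.

9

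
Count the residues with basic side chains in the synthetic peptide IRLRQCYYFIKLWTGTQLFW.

K, R, and H are the three residues with basic side chains (ε-amine, guanidinium, and imidazole respectively).
Matching residues: R2, R4, K11.

3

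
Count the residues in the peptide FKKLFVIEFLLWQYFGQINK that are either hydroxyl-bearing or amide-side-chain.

Hydroxyl-bearing: S, T, Y. Amide-side-chain: N, Q.
Hydroxyl-bearing residues here: Y14 (1).
Amide-side-chain residues here: Q13, Q17, N19 (3).
The two groups share no amino acid, so total = 1 + 3 = 4.

4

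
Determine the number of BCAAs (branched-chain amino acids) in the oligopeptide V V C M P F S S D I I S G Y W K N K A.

4

V, L, and I make up the branched-chain aliphatic group.
Matching residues: V1, V2, I10, I11.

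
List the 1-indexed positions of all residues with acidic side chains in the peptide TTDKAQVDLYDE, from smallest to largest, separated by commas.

The acidic residues are Asp (D) and Glu (E), whose side chains end in a carboxylate group.
Matching residues: D3, D8, D11, E12.

3, 8, 11, 12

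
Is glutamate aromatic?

No

F, W, and Y each carry an aromatic ring on the side chain.
Glutamate is not in this group.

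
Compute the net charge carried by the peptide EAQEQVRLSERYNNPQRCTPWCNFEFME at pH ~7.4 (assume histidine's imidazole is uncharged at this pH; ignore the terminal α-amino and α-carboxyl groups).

-2

Near pH 7.4, K and R contribute +1 each, D and E contribute −1 each, and every other side chain (His included, as stated) is uncharged.
Positive (K, R): R7, R11, R17 → +3.
Negative (D, E): E1, E4, E10, E25, E28 → −5.
Net charge = (+3) + (−5) = −2.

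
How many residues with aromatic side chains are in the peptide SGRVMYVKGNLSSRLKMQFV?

F, W, and Y each carry an aromatic ring on the side chain.
Matching residues: Y6, F19.

2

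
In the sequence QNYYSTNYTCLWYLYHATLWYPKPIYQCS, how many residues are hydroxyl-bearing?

Serine (S), threonine (T), and tyrosine (Y) each carry a hydroxyl group on the side chain.
Matching residues: Y3, Y4, S5, T6, Y8, T9, Y13, Y15, T18, Y21, Y26, S29.

12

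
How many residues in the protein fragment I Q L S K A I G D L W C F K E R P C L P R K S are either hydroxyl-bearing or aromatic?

4

Hydroxyl-bearing: S, T, Y. Aromatic: F, W, Y.
Hydroxyl-bearing residues here: S4, S23 (2).
Aromatic residues here: W11, F13 (2).
(Y belongs to both groups, but none appear in this sequence.) Total = 2 + 2 = 4.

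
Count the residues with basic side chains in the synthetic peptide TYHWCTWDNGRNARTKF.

K, R, and H are the three residues with basic side chains (ε-amine, guanidinium, and imidazole respectively).
Matching residues: H3, R11, R14, K16.

4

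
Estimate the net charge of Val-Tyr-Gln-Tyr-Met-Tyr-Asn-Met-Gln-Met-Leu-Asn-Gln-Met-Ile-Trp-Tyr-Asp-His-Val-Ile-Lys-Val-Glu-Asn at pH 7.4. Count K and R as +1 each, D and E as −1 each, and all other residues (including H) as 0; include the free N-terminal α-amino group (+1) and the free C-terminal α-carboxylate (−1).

-1

Positive (K, R): Lys22 → +1.
Negative (D, E): Asp18, Glu24 → −2.
The N-terminus (+1) and C-terminus (−1) cancel.
Net charge = (+1) + (−2) = −1.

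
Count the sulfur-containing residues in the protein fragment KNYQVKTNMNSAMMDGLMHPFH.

4

The sulfur-bearing residues are cysteine (–SH) and methionine (–S–CH₃).
Matching residues: M9, M13, M14, M18.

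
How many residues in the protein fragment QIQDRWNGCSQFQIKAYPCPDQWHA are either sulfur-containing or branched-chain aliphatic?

4

Sulfur-containing: C, M. Branched-chain aliphatic: I, L, V.
Sulfur-containing residues here: C9, C19 (2).
Branched-chain aliphatic residues here: I2, I14 (2).
The two groups share no amino acid, so total = 2 + 2 = 4.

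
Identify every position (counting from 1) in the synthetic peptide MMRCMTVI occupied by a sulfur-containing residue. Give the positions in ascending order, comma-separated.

1, 2, 4, 5

Matching residues: M1, M2, C4, M5.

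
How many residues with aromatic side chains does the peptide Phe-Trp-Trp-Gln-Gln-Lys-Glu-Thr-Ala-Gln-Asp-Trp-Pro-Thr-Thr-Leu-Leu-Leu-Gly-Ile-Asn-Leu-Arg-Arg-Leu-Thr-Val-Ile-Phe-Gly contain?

5

F, W, and Y each carry an aromatic ring on the side chain.
Matching residues: Phe1, Trp2, Trp3, Trp12, Phe29.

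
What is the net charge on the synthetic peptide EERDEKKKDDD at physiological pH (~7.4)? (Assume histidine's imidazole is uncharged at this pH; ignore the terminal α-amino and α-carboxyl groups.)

-3

Near pH 7.4, K and R contribute +1 each, D and E contribute −1 each, and every other side chain (His included, as stated) is uncharged.
Positive (K, R): R3, K6, K7, K8 → +4.
Negative (D, E): E1, E2, D4, E5, D9, D10, D11 → −7.
Net charge = (+4) + (−7) = −3.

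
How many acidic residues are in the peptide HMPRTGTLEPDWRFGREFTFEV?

4

Only D (aspartate) and E (glutamate) carry a side-chain carboxylic acid.
Matching residues: E9, D11, E17, E21.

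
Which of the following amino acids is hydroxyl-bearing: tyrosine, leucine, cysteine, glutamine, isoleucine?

Serine (S), threonine (T), and tyrosine (Y) each carry a hydroxyl group on the side chain.
Of the listed options, only tyrosine belongs to this group.

tyrosine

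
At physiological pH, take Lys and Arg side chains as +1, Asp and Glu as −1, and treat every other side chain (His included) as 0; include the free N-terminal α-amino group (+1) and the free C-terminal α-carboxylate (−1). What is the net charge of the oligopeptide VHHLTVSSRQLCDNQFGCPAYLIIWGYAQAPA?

Positive (K, R): R9 → +1.
Negative (D, E): D13 → −1.
The N-terminus (+1) and C-terminus (−1) cancel.
Net charge = (+1) + (−1) = 0.

0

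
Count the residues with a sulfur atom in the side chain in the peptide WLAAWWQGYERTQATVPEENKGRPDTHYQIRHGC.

The sulfur-bearing residues are cysteine (–SH) and methionine (–S–CH₃).
Matching residues: C34.

1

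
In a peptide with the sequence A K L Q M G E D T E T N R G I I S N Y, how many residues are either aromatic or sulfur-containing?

2

Aromatic: F, W, Y. Sulfur-containing: C, M.
Aromatic residues here: Y19 (1).
Sulfur-containing residues here: M5 (1).
The two groups share no amino acid, so total = 1 + 1 = 2.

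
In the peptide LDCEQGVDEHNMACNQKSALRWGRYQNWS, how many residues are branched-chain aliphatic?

Valine (V), leucine (L), and isoleucine (I) are the branched-chain amino acids.
Matching residues: L1, V7, L20.

3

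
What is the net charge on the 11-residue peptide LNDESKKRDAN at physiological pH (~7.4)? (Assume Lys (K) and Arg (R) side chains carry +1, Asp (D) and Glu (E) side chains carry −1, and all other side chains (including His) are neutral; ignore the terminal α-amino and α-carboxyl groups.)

0

Positive (K, R): K6, K7, R8 → +3.
Negative (D, E): D3, E4, D9 → −3.
Net charge = (+3) + (−3) = 0.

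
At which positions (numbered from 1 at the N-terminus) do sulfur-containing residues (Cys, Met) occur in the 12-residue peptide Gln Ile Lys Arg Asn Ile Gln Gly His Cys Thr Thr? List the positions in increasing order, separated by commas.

10

Matching residues: Cys10.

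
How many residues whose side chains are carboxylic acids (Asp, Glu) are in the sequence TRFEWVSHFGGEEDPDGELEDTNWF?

Matching residues: E4, E12, E13, D14, D16, E18, E20, D21.

8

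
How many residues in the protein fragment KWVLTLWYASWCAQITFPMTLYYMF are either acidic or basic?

1

Acidic: D, E. Basic: H, K, R.
Acidic residues here: none (0).
Basic residues here: K1 (1).
The two groups share no amino acid, so total = 0 + 1 = 1.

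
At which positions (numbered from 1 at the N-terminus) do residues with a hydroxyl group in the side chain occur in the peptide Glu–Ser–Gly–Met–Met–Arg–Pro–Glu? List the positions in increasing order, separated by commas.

2

S, T, and Y are the three residues with a side-chain hydroxyl.
Matching residues: Ser2.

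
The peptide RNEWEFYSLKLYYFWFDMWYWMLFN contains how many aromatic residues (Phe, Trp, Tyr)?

Matching residues: W4, F6, Y7, Y12, Y13, F14, W15, F16, W19, Y20, W21, F24.

12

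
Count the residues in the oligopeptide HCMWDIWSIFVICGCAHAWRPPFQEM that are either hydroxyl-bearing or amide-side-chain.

Hydroxyl-bearing: S, T, Y. Amide-side-chain: N, Q.
Hydroxyl-bearing residues here: S8 (1).
Amide-side-chain residues here: Q24 (1).
The two groups share no amino acid, so total = 1 + 1 = 2.

2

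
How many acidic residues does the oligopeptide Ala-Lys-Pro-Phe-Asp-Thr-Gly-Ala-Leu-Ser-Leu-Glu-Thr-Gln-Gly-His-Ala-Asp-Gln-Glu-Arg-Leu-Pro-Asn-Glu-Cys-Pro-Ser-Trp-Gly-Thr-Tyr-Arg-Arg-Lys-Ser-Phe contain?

5

Only D (aspartate) and E (glutamate) carry a side-chain carboxylic acid.
Matching residues: Asp5, Glu12, Asp18, Glu20, Glu25.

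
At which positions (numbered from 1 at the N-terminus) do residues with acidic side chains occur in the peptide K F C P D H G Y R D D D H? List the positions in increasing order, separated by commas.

Aspartate (D) and glutamate (E) have carboxylic-acid side chains and are the acidic amino acids.
Matching residues: D5, D10, D11, D12.

5, 10, 11, 12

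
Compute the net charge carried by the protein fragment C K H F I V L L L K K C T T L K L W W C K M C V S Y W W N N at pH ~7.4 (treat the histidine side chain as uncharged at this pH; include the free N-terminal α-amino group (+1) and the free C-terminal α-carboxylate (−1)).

+5

At pH ~7.4 the Lys and Arg side chains are protonated (+1), the Asp and Glu side chains are deprotonated (−1), and with His taken as neutral all other side chains carry no charge.
Positive (K, R): K2, K10, K11, K16, K21 → +5.
Negative (D, E): none → −0.
The N-terminus (+1) and C-terminus (−1) cancel.
Net charge = (+5) + (−0) = +5.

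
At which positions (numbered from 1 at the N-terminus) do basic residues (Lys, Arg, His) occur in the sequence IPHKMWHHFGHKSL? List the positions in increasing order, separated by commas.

3, 4, 7, 8, 11, 12

Matching residues: H3, K4, H7, H8, H11, K12.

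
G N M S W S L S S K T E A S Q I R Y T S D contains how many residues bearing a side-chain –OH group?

9

Serine (S), threonine (T), and tyrosine (Y) each carry a hydroxyl group on the side chain.
Matching residues: S4, S6, S8, S9, T11, S14, Y18, T19, S20.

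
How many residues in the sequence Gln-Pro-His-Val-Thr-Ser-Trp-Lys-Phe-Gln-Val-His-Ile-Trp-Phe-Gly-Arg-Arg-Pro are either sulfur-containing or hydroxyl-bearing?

2

Sulfur-containing: C, M. Hydroxyl-bearing: S, T, Y.
Sulfur-containing residues here: none (0).
Hydroxyl-bearing residues here: Thr5, Ser6 (2).
The two groups share no amino acid, so total = 0 + 2 = 2.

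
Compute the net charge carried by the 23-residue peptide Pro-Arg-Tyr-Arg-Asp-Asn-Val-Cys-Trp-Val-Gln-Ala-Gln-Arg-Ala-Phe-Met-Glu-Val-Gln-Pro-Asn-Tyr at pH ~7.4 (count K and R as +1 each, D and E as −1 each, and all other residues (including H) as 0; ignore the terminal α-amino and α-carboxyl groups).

Positive (K, R): Arg2, Arg4, Arg14 → +3.
Negative (D, E): Asp5, Glu18 → −2.
Net charge = (+3) + (−2) = +1.

+1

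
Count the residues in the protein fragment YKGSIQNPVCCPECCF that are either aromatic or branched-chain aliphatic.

Aromatic: F, W, Y. Branched-chain aliphatic: I, L, V.
Aromatic residues here: Y1, F16 (2).
Branched-chain aliphatic residues here: I5, V9 (2).
The two groups share no amino acid, so total = 2 + 2 = 4.

4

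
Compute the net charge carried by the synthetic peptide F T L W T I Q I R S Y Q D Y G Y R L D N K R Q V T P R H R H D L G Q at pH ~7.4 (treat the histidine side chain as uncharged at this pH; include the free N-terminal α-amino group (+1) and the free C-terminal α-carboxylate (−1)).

+3

Near pH 7.4, K and R contribute +1 each, D and E contribute −1 each, and every other side chain (His included, as stated) is uncharged.
Positive (K, R): R9, R17, K21, R22, R27, R29 → +6.
Negative (D, E): D13, D19, D31 → −3.
The N-terminus (+1) and C-terminus (−1) cancel.
Net charge = (+6) + (−3) = +3.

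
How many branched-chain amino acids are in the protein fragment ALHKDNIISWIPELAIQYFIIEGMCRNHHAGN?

8

The BCAAs are Val, Leu, and Ile — aliphatic side chains with a branch point.
Matching residues: L2, I7, I8, I11, L14, I16, I20, I21.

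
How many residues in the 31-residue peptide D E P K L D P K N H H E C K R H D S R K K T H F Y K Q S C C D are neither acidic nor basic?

13

Acidic: D, E. Basic: K, R, H. All other residues are neither.
Matching residues: P3, L5, P7, N9, C13, S18, T22, F24, Y25, Q27, S28, C29, C30.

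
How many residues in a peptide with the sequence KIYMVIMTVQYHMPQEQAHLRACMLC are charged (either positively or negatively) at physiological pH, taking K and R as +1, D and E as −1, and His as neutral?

3

Charged side chains at pH ~7.4: K, R (positive); D, E (negative).
Matching residues: K1, E16, R21.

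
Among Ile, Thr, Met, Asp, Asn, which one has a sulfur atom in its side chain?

Only Cys (C) and Met (M) have a sulfur atom in the side chain.
Of the listed options, only Met belongs to this group.

Met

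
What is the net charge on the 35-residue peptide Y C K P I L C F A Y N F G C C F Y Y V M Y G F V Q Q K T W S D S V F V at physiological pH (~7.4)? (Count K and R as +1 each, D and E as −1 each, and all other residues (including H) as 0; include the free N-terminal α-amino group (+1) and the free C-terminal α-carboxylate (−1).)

Positive (K, R): K3, K27 → +2.
Negative (D, E): D31 → −1.
The N-terminus (+1) and C-terminus (−1) cancel.
Net charge = (+2) + (−1) = +1.

+1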